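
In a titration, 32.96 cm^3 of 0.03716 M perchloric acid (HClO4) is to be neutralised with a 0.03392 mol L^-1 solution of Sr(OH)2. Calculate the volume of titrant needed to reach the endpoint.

18.1 mL

n(HClO4) = 0.03716 mol/L x 0.03296 L = 0.001225 mol.
The neutralisation is 2 HClO4 : 1 Sr(OH)2, so n(Sr(OH)2) = 0.001225 x 1/2 = 0.0006124 mol.
V(Sr(OH)2) = 0.0006124 / 0.03392 = 0.01805 L = 18.1 mL.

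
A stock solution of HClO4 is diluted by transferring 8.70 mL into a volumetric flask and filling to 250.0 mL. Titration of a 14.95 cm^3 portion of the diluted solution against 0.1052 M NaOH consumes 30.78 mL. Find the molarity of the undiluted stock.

n(NaOH) = 0.1052 x 0.03078 = 0.003238 mol.
n(HClO4) in the aliquot = 0.003238 mol.
[diluted HClO4] = 0.003238 / 0.01495 = 0.2166 M.
Dilution factor = 250.0/8.700 = 28.74, so [stock] = 0.2166 x 28.74 = 6.22 M.

6.22 M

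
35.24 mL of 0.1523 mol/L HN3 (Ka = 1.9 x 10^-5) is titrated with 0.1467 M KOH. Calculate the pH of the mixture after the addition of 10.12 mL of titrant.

4.30

Initial n(HN3) = 0.1523 x 0.03524 = 0.005367 mol.
n(KOH) added = 0.1467 x 0.01012 = 0.001485 mol, converting that many moles of HN3 to N3-.
Remaining n(HN3) = 0.003882 mol; n(N3-) = 0.001485 mol.
By Henderson-Hasselbalch, pH = pKa + log([A^-]/[HA]) = 4.72 + log(0.001485/0.003882) = 4.72 + (-0.42) = 4.30.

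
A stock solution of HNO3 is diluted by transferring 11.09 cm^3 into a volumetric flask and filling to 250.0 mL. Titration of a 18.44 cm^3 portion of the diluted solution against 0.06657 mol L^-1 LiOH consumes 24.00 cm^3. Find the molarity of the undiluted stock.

n(LiOH) = 0.06657 x 0.02400 = 0.001598 mol.
n(HNO3) in the aliquot = 0.001598 mol.
[diluted HNO3] = 0.001598 / 0.01844 = 0.08664 M.
Dilution factor = 250.0/11.09 = 22.54, so [stock] = 0.08664 x 22.54 = 1.95 M.

1.95 M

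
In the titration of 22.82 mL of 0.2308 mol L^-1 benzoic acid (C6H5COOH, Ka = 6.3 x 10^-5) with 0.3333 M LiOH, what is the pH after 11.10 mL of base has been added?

Initial n(C6H5COOH) = 0.2308 x 0.02282 = 0.005267 mol.
n(LiOH) added = 0.3333 x 0.01110 = 0.003700 mol, converting that many moles of C6H5COOH to C6H5COO-.
Remaining n(C6H5COOH) = 0.001567 mol; n(C6H5COO-) = 0.003700 mol.
By Henderson-Hasselbalch, pH = pKa + log([A^-]/[HA]) = 4.20 + log(0.003700/0.001567) = 4.20 + (+0.37) = 4.57.

4.57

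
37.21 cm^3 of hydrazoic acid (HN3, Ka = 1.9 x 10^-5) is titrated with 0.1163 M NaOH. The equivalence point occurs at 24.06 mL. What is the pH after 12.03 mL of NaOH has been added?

4.72

12.03 mL is exactly half the equivalence volume (24.06/2), i.e. the half-equivalence point.
There, n(HA) = n(A^-), so pH = pKa = -log(1.9 x 10^-5) = 4.72.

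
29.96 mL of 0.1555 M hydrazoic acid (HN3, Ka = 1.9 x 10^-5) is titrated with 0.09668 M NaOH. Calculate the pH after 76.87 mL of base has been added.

n(acid) = 0.1555 x 0.02996 = 0.004659 mol; n(NaOH) added = 0.09668 x 0.07687 = 0.007432 mol.
Base is in excess by 0.007432 - 0.004659 = 0.002773 mol in a total volume of 0.1068 L.
[OH^-] = 0.002773/0.1068 = 0.02596 M, so pOH = 1.59 and pH = 14.00 - 1.59 = 12.41.

12.41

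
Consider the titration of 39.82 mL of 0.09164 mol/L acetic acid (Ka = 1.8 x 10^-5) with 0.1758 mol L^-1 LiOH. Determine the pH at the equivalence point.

n(CH3COOH) = 0.09164 x 0.03982 = 0.003649 mol; V(LiOH) at equivalence = 0.003649/0.1758 = 0.02076 L.
At equivalence all the acid is converted to CH3COO-; total volume = 0.03982 + 0.02076 = 0.06058 L, so [CH3COO-] = 0.003649/0.06058 = 0.06024 M.
Kb = Kw/Ka = 1.0e-14 / 1.8 x 10^-5 = 5.56e-10.
[OH^-] = sqrt(Kb x [CH3COO-]) = sqrt(5.56e-10 x 0.06024) = 5.78e-6 M.
pOH = 5.24, so pH = 14.00 - 5.24 = 8.76.

8.76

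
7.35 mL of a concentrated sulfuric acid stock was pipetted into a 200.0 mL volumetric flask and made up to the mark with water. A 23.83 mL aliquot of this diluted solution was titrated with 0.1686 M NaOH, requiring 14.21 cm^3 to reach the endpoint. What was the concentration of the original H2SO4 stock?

1.37 M

n(NaOH) = 0.1686 x 0.01421 = 0.002396 mol.
n(H2SO4) in the aliquot = 0.002396 x 1/2 = 0.001198 mol.
[diluted H2SO4] = 0.001198 / 0.02383 = 0.05027 M.
Dilution factor = 200.0/7.350 = 27.21, so [stock] = 0.05027 x 27.21 = 1.37 M.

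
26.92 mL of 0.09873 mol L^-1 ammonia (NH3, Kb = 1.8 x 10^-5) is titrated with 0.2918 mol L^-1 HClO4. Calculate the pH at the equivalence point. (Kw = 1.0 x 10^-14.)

5.19

n(NH3) = 0.09873 x 0.02692 = 0.002658 mol; V(HClO4) at equivalence = 0.002658/0.2918 = 0.009108 L.
At equivalence the base is fully converted to NH4+; total volume = 0.03603 L, so [NH4+] = 0.002658/0.03603 = 0.07377 M.
Ka(NH4+) = Kw/Kb = 1.0e-14 / 1.8 x 10^-5 = 5.56e-10.
[H^+] = sqrt(Ka x [NH4+]) = sqrt(5.56e-10 x 0.07377) = 6.40e-6 M.
pH = -log(6.40e-6) = 5.19.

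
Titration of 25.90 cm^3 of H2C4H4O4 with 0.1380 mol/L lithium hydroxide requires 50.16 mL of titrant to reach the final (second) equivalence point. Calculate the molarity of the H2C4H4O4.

0.134 M

n(LiOH) = 0.1380 x 0.05016 = 0.006922 mol.
At the final (second) equivalence point, 2 mol OH^- react per mol H2C4H4O4, so n(H2C4H4O4) = 0.006922 / 2 = 0.003461 mol.
[H2C4H4O4] = 0.003461 / 0.02590 L = 0.134 M.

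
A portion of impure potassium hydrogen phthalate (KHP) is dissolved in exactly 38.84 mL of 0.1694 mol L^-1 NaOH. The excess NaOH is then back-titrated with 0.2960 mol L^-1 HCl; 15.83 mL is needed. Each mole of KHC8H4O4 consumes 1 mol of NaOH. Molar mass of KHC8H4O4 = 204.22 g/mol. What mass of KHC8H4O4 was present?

Total n(NaOH) added = 0.1694 x 0.03884 = 0.006579 mol.
n(HCl) used = 0.2960 x 0.01583 = 0.004686 mol, which equals the excess n(NaOH).
So n(NaOH) consumed by the sample = 0.006579 - 0.004686 = 0.001894 mol.
n(KHC8H4O4) = 0.001894 / 1 = 0.001894 mol.
mass = 0.001894 mol x 204.22 g/mol = 0.387 g.

0.387 g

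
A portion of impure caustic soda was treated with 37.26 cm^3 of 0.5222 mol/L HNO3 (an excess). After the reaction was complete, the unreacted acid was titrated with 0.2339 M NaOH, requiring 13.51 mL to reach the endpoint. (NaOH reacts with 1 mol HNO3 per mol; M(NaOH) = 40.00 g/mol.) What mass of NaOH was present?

0.652 g

Total n(HNO3) added = 0.5222 x 0.03726 = 0.01946 mol.
n(NaOH) used = 0.2339 x 0.01351 = 0.003160 mol, which equals the excess n(HNO3).
So n(HNO3) consumed by the sample = 0.01946 - 0.003160 = 0.01630 mol.
n(NaOH) = 0.01630 / 1 = 0.01630 mol.
mass = 0.01630 mol x 40.00 g/mol = 0.652 g.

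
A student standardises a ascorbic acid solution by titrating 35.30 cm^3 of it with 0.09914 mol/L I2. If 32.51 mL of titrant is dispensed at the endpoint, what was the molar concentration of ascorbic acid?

n(I2) = 0.09914 x 0.03251 = 0.003223 mol.
From the balanced equation, 1 mol I2 reacts with 1 mol ascorbic acid, so n(ascorbic acid) = 0.003223 x 1/1 = 0.003223 mol.
[ascorbic acid] = 0.003223 / 0.03530 L = 0.0913 M.

0.0913 M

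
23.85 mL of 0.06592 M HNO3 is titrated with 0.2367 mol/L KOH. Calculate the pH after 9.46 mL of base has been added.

n(acid) = 0.06592 x 0.02385 = 0.001572 mol; n(KOH) added = 0.2367 x 0.009460 = 0.002239 mol.
Base is in excess by 0.002239 - 0.001572 = 0.0006670 mol in a total volume of 0.03331 L.
[OH^-] = 0.0006670/0.03331 = 0.02002 M, so pOH = 1.70 and pH = 14.00 - 1.70 = 12.30.

12.30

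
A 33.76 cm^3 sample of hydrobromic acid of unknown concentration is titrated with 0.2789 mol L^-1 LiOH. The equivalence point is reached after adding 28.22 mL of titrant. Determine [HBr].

0.233 M

n(LiOH) delivered = 0.2789 x 0.02822 = 0.007871 mol.
For a 1:1 reaction, n(HBr) = 0.007871 mol.
[HBr] = 0.007871 mol / 0.03376 L = 0.233 M.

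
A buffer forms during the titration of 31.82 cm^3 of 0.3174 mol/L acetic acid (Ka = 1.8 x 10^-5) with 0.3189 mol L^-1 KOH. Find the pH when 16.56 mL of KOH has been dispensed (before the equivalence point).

Initial n(CH3COOH) = 0.3174 x 0.03182 = 0.01010 mol.
n(KOH) added = 0.3189 x 0.01656 = 0.005281 mol, converting that many moles of CH3COOH to CH3COO-.
Remaining n(CH3COOH) = 0.004819 mol; n(CH3COO-) = 0.005281 mol.
By Henderson-Hasselbalch, pH = pKa + log([A^-]/[HA]) = 4.74 + log(0.005281/0.004819) = 4.74 + (+0.04) = 4.78.

4.78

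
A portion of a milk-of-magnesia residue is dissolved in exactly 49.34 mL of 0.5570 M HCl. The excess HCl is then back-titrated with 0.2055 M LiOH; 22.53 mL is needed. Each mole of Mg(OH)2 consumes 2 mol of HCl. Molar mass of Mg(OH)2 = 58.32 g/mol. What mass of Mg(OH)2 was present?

0.666 g

Total n(HCl) added = 0.5570 x 0.04934 = 0.02748 mol.
n(LiOH) used = 0.2055 x 0.02253 = 0.004630 mol, which equals the excess n(HCl).
So n(HCl) consumed by the sample = 0.02748 - 0.004630 = 0.02285 mol.
n(Mg(OH)2) = 0.02285 / 2 = 0.01143 mol.
mass = 0.01143 mol x 58.32 g/mol = 0.666 g.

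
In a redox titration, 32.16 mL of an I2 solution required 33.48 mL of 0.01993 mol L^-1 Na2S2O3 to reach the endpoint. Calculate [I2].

0.0104 M

n(Na2S2O3) = 0.01993 x 0.03348 = 0.0006673 mol.
From the balanced equation, 2 mol Na2S2O3 reacts with 1 mol I2, so n(I2) = 0.0006673 x 1/2 = 0.0003336 mol.
[I2] = 0.0003336 / 0.03216 L = 0.0104 M.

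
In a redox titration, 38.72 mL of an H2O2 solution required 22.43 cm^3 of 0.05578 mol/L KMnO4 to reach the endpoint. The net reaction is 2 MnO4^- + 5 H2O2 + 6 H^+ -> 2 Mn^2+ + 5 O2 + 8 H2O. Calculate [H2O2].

n(KMnO4) = 0.05578 x 0.02243 = 0.001251 mol.
From the balanced equation, 2 mol KMnO4 reacts with 5 mol H2O2, so n(H2O2) = 0.001251 x 5/2 = 0.003128 mol.
[H2O2] = 0.003128 / 0.03872 L = 0.0808 M.

0.0808 M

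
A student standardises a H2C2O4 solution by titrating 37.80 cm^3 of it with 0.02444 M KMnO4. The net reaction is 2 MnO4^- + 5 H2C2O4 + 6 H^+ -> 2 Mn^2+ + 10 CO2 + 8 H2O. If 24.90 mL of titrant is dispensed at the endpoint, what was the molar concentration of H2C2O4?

n(KMnO4) = 0.02444 x 0.02490 = 0.0006086 mol.
From the balanced equation, 2 mol KMnO4 reacts with 5 mol H2C2O4, so n(H2C2O4) = 0.0006086 x 5/2 = 0.001521 mol.
[H2C2O4] = 0.001521 / 0.03780 L = 0.0402 M.

0.0402 M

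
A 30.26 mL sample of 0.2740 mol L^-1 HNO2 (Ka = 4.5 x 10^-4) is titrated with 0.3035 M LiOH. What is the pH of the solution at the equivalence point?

8.25

n(HNO2) = 0.2740 x 0.03026 = 0.008291 mol; V(LiOH) at equivalence = 0.008291/0.3035 = 0.02732 L.
At equivalence all the acid is converted to NO2-; total volume = 0.03026 + 0.02732 = 0.05758 L, so [NO2-] = 0.008291/0.05758 = 0.1440 M.
Kb = Kw/Ka = 1.0e-14 / 4.5 x 10^-4 = 2.22e-11.
[OH^-] = sqrt(Kb x [NO2-]) = sqrt(2.22e-11 x 0.1440) = 1.79e-6 M.
pOH = 5.75, so pH = 14.00 - 5.75 = 8.25.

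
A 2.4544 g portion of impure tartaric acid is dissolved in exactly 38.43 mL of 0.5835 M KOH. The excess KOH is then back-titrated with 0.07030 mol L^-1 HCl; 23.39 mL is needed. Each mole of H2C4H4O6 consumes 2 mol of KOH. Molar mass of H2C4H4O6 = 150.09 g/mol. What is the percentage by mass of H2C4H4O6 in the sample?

63.5%

Total n(KOH) added = 0.5835 x 0.03843 = 0.02242 mol.
n(HCl) used = 0.07030 x 0.02339 = 0.001644 mol, which equals the excess n(KOH).
So n(KOH) consumed by the sample = 0.02242 - 0.001644 = 0.02078 mol.
n(H2C4H4O6) = 0.02078 / 2 = 0.01039 mol.
mass H2C4H4O6 = 0.01039 x 150.09 = 1.559 g, so %H2C4H4O6 = 1.559/2.4544 x 100 = 63.5%.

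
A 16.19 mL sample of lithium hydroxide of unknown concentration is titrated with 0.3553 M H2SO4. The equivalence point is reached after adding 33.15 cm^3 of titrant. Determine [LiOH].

1.45 M

n(H2SO4) delivered = 0.3553 x 0.03315 = 0.01178 mol.
The reaction is 2 LiOH + 1 H2SO4, so n(LiOH) = 0.01178 x 2/1 = 0.02356 mol.
[LiOH] = 0.02356 mol / 0.01619 L = 1.45 M.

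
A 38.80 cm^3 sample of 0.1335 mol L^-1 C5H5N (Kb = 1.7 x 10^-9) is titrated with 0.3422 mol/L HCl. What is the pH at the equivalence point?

3.12

n(C5H5N) = 0.1335 x 0.03880 = 0.005180 mol; V(HCl) at equivalence = 0.005180/0.3422 = 0.01514 L.
At equivalence the base is fully converted to C5H5NH+; total volume = 0.05394 L, so [C5H5NH+] = 0.005180/0.05394 = 0.09603 M.
Ka(C5H5NH+) = Kw/Kb = 1.0e-14 / 1.7 x 10^-9 = 5.88e-6.
[H^+] = sqrt(Ka x [C5H5NH+]) = sqrt(5.88e-6 x 0.09603) = 0.000752 M.
pH = -log(0.000752) = 3.12.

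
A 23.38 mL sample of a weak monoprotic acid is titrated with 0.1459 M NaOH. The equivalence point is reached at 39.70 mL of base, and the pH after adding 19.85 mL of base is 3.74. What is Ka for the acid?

1.8 x 10^-4

19.85 mL is half of the equivalence volume, so this is the half-equivalence point where [HA] = [A^-].
At half-equivalence pH = pKa, so pKa = 3.74.
Ka = 10^(-3.74) = 1.8 x 10^-4.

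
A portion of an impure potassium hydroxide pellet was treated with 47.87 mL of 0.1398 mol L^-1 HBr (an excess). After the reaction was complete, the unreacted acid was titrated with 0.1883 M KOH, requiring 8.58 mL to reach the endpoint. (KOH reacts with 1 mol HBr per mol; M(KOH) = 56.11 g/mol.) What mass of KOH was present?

0.285 g

Total n(HBr) added = 0.1398 x 0.04787 = 0.006692 mol.
n(KOH) used = 0.1883 x 0.008580 = 0.001616 mol, which equals the excess n(HBr).
So n(HBr) consumed by the sample = 0.006692 - 0.001616 = 0.005077 mol.
n(KOH) = 0.005077 / 1 = 0.005077 mol.
mass = 0.005077 mol x 56.11 g/mol = 0.285 g.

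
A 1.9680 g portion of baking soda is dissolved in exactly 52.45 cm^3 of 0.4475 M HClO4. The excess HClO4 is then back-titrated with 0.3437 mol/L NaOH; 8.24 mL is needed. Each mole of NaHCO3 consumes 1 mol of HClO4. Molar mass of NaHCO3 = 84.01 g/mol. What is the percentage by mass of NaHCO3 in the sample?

Total n(HClO4) added = 0.4475 x 0.05245 = 0.02347 mol.
n(NaOH) used = 0.3437 x 0.008240 = 0.002832 mol, which equals the excess n(HClO4).
So n(HClO4) consumed by the sample = 0.02347 - 0.002832 = 0.02064 mol.
n(NaHCO3) = 0.02064 / 1 = 0.02064 mol.
mass NaHCO3 = 0.02064 x 84.01 = 1.734 g, so %NaHCO3 = 1.734/1.9680 x 100 = 88.1%.

88.1%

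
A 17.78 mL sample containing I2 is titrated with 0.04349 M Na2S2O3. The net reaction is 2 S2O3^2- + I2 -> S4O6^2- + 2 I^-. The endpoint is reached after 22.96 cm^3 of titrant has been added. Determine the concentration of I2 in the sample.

0.0281 M

n(Na2S2O3) = 0.04349 x 0.02296 = 0.0009985 mol.
From the balanced equation, 2 mol Na2S2O3 reacts with 1 mol I2, so n(I2) = 0.0009985 x 1/2 = 0.0004993 mol.
[I2] = 0.0004993 / 0.01778 L = 0.0281 M.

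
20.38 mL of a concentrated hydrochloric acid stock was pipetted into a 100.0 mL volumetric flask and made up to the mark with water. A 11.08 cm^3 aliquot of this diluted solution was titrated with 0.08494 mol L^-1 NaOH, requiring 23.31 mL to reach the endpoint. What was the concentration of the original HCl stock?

n(NaOH) = 0.08494 x 0.02331 = 0.001980 mol.
n(HCl) in the aliquot = 0.001980 mol.
[diluted HCl] = 0.001980 / 0.01108 = 0.1787 M.
Dilution factor = 100.0/20.38 = 4.907, so [stock] = 0.1787 x 4.907 = 0.877 M.

0.877 M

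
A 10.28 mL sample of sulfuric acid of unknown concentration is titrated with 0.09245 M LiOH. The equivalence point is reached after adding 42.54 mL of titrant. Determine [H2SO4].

n(LiOH) delivered = 0.09245 x 0.04254 = 0.003933 mol.
The reaction is 1 H2SO4 + 2 LiOH, so n(H2SO4) = 0.003933 x 1/2 = 0.001966 mol.
[H2SO4] = 0.001966 mol / 0.01028 L = 0.191 M.

0.191 M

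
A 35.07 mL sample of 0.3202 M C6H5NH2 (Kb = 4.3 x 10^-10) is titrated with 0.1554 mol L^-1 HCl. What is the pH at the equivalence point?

n(C6H5NH2) = 0.3202 x 0.03507 = 0.01123 mol; V(HCl) at equivalence = 0.01123/0.1554 = 0.07226 L.
At equivalence the base is fully converted to C6H5NH3+; total volume = 0.1073 L, so [C6H5NH3+] = 0.01123/0.1073 = 0.1046 M.
Ka(C6H5NH3+) = Kw/Kb = 1.0e-14 / 4.3 x 10^-10 = 2.33e-5.
[H^+] = sqrt(Ka x [C6H5NH3+]) = sqrt(2.33e-5 x 0.1046) = 0.00156 M.
pH = -log(0.00156) = 2.81.

2.81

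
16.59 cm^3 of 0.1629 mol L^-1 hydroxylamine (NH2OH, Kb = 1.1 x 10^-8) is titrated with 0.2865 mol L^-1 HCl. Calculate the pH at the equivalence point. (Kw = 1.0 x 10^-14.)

3.51

n(NH2OH) = 0.1629 x 0.01659 = 0.002703 mol; V(HCl) at equivalence = 0.002703/0.2865 = 0.009433 L.
At equivalence the base is fully converted to NH3OH+; total volume = 0.02602 L, so [NH3OH+] = 0.002703/0.02602 = 0.1039 M.
Ka(NH3OH+) = Kw/Kb = 1.0e-14 / 1.1 x 10^-8 = 9.09e-7.
[H^+] = sqrt(Ka x [NH3OH+]) = sqrt(9.09e-7 x 0.1039) = 0.000307 M.
pH = -log(0.000307) = 3.51.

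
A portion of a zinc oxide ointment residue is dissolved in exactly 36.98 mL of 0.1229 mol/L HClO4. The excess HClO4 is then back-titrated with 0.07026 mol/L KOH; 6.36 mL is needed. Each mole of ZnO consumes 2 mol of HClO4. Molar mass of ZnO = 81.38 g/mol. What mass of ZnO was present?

Total n(HClO4) added = 0.1229 x 0.03698 = 0.004545 mol.
n(KOH) used = 0.07026 x 0.006360 = 0.0004469 mol, which equals the excess n(HClO4).
So n(HClO4) consumed by the sample = 0.004545 - 0.0004469 = 0.004098 mol.
n(ZnO) = 0.004098 / 2 = 0.002049 mol.
mass = 0.002049 mol x 81.38 g/mol = 0.167 g.

0.167 g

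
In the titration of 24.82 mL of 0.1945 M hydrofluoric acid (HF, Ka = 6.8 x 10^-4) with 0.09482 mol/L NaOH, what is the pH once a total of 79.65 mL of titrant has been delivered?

n(acid) = 0.1945 x 0.02482 = 0.004827 mol; n(NaOH) added = 0.09482 x 0.07965 = 0.007552 mol.
Base is in excess by 0.007552 - 0.004827 = 0.002725 mol in a total volume of 0.1045 L.
[OH^-] = 0.002725/0.1045 = 0.02608 M, so pOH = 1.58 and pH = 14.00 - 1.58 = 12.42.

12.42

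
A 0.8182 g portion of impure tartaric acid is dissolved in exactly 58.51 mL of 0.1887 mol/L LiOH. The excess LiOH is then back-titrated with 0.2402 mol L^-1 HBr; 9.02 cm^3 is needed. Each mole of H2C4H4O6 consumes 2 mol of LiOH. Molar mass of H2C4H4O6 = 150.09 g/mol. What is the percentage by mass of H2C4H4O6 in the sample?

Total n(LiOH) added = 0.1887 x 0.05851 = 0.01104 mol.
n(HBr) used = 0.2402 x 0.009020 = 0.002167 mol, which equals the excess n(LiOH).
So n(LiOH) consumed by the sample = 0.01104 - 0.002167 = 0.008874 mol.
n(H2C4H4O6) = 0.008874 / 2 = 0.004437 mol.
mass H2C4H4O6 = 0.004437 x 150.09 = 0.6660 g, so %H2C4H4O6 = 0.6660/0.8182 x 100 = 81.4%.

81.4%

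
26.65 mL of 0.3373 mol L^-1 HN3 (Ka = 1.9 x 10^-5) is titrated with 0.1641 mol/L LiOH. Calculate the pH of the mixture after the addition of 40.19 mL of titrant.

5.16

Initial n(HN3) = 0.3373 x 0.02665 = 0.008989 mol.
n(LiOH) added = 0.1641 x 0.04019 = 0.006595 mol, converting that many moles of HN3 to N3-.
Remaining n(HN3) = 0.002394 mol; n(N3-) = 0.006595 mol.
By Henderson-Hasselbalch, pH = pKa + log([A^-]/[HA]) = 4.72 + log(0.006595/0.002394) = 4.72 + (+0.44) = 5.16.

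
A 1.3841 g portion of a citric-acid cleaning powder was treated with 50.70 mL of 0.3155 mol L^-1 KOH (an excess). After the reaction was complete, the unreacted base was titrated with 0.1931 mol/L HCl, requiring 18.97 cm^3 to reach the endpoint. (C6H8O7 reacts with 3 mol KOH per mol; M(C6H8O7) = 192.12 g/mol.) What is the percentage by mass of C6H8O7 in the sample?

57.1%

Total n(KOH) added = 0.3155 x 0.05070 = 0.01600 mol.
n(HCl) used = 0.1931 x 0.01897 = 0.003663 mol, which equals the excess n(KOH).
So n(KOH) consumed by the sample = 0.01600 - 0.003663 = 0.01233 mol.
n(C6H8O7) = 0.01233 / 3 = 0.004111 mol.
mass C6H8O7 = 0.004111 x 192.12 = 0.7898 g, so %C6H8O7 = 0.7898/1.3841 x 100 = 57.1%.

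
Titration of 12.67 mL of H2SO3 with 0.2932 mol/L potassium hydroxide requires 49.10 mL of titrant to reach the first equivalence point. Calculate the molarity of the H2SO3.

n(KOH) = 0.2932 x 0.04910 = 0.01440 mol.
At the first equivalence point, 1 mol OH^- react per mol H2SO3, so n(H2SO3) = 0.01440 / 1 = 0.01440 mol.
[H2SO3] = 0.01440 / 0.01267 L = 1.14 M.

1.14 M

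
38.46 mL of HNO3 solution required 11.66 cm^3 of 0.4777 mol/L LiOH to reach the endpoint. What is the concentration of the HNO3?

0.145 M

n(LiOH) delivered = 0.4777 x 0.01166 = 0.005570 mol.
For a 1:1 reaction, n(HNO3) = 0.005570 mol.
[HNO3] = 0.005570 mol / 0.03846 L = 0.145 M.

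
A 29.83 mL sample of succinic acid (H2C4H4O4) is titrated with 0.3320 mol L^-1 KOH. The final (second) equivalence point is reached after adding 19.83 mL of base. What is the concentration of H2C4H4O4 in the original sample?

0.110 M

n(KOH) = 0.3320 x 0.01983 = 0.006584 mol.
At the final (second) equivalence point, 2 mol OH^- react per mol H2C4H4O4, so n(H2C4H4O4) = 0.006584 / 2 = 0.003292 mol.
[H2C4H4O4] = 0.003292 / 0.02983 L = 0.110 M.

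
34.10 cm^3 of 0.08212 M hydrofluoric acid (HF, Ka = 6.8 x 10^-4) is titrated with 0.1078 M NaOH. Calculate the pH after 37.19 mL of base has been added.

12.23

n(acid) = 0.08212 x 0.03410 = 0.002800 mol; n(NaOH) added = 0.1078 x 0.03719 = 0.004009 mol.
Base is in excess by 0.004009 - 0.002800 = 0.001209 mol in a total volume of 0.07129 L.
[OH^-] = 0.001209/0.07129 = 0.01696 M, so pOH = 1.77 and pH = 14.00 - 1.77 = 12.23.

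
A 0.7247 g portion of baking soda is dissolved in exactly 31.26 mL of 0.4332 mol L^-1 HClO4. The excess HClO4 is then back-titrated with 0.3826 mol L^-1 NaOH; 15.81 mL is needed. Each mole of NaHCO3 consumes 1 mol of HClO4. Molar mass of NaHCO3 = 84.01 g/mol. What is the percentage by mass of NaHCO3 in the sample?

Total n(HClO4) added = 0.4332 x 0.03126 = 0.01354 mol.
n(NaOH) used = 0.3826 x 0.01581 = 0.006049 mol, which equals the excess n(HClO4).
So n(HClO4) consumed by the sample = 0.01354 - 0.006049 = 0.007493 mol.
n(NaHCO3) = 0.007493 / 1 = 0.007493 mol.
mass NaHCO3 = 0.007493 x 84.01 = 0.6295 g, so %NaHCO3 = 0.6295/0.7247 x 100 = 86.9%.

86.9%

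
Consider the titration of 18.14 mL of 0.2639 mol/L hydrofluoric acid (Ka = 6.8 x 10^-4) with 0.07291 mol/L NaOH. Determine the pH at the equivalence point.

n(HF) = 0.2639 x 0.01814 = 0.004787 mol; V(NaOH) at equivalence = 0.004787/0.07291 = 0.06566 L.
At equivalence all the acid is converted to F-; total volume = 0.01814 + 0.06566 = 0.08380 L, so [F-] = 0.004787/0.08380 = 0.05713 M.
Kb = Kw/Ka = 1.0e-14 / 6.8 x 10^-4 = 1.47e-11.
[OH^-] = sqrt(Kb x [F-]) = sqrt(1.47e-11 x 0.05713) = 9.17e-7 M.
pOH = 6.04, so pH = 14.00 - 6.04 = 7.96.

7.96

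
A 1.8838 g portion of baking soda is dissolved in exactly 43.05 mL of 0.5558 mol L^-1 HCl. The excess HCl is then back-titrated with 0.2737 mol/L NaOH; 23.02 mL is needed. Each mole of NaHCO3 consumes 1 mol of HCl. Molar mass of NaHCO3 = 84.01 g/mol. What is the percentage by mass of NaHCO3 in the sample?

Total n(HCl) added = 0.5558 x 0.04305 = 0.02393 mol.
n(NaOH) used = 0.2737 x 0.02302 = 0.006301 mol, which equals the excess n(HCl).
So n(HCl) consumed by the sample = 0.02393 - 0.006301 = 0.01763 mol.
n(NaHCO3) = 0.01763 / 1 = 0.01763 mol.
mass NaHCO3 = 0.01763 x 84.01 = 1.481 g, so %NaHCO3 = 1.481/1.8838 x 100 = 78.6%.

78.6%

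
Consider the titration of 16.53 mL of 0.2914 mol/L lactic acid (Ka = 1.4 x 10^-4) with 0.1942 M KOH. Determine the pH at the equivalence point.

n(HC3H5O3) = 0.2914 x 0.01653 = 0.004817 mol; V(KOH) at equivalence = 0.004817/0.1942 = 0.02480 L.
At equivalence all the acid is converted to C3H5O3-; total volume = 0.01653 + 0.02480 = 0.04133 L, so [C3H5O3-] = 0.004817/0.04133 = 0.1165 M.
Kb = Kw/Ka = 1.0e-14 / 1.4 x 10^-4 = 7.14e-11.
[OH^-] = sqrt(Kb x [C3H5O3-]) = sqrt(7.14e-11 x 0.1165) = 2.89e-6 M.
pOH = 5.54, so pH = 14.00 - 5.54 = 8.46.

8.46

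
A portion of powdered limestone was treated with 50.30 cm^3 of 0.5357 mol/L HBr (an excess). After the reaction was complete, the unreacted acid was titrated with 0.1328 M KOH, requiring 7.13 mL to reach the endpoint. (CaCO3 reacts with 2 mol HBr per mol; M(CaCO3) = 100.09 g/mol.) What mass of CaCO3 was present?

1.30 g

Total n(HBr) added = 0.5357 x 0.05030 = 0.02695 mol.
n(KOH) used = 0.1328 x 0.007130 = 0.0009469 mol, which equals the excess n(HBr).
So n(HBr) consumed by the sample = 0.02695 - 0.0009469 = 0.02600 mol.
n(CaCO3) = 0.02600 / 2 = 0.01300 mol.
mass = 0.01300 mol x 100.09 g/mol = 1.30 g.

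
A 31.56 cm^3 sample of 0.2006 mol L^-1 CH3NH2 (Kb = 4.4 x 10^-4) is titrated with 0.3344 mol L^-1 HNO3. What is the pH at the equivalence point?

n(CH3NH2) = 0.2006 x 0.03156 = 0.006331 mol; V(HNO3) at equivalence = 0.006331/0.3344 = 0.01893 L.
At equivalence the base is fully converted to CH3NH3+; total volume = 0.05049 L, so [CH3NH3+] = 0.006331/0.05049 = 0.1254 M.
Ka(CH3NH3+) = Kw/Kb = 1.0e-14 / 4.4 x 10^-4 = 2.27e-11.
[H^+] = sqrt(Ka x [CH3NH3+]) = sqrt(2.27e-11 x 0.1254) = 1.69e-6 M.
pH = -log(1.69e-6) = 5.77.

5.77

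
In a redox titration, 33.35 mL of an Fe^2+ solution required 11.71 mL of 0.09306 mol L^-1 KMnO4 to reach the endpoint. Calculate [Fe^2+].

0.163 M

n(KMnO4) = 0.09306 x 0.01171 = 0.001090 mol.
From the balanced equation, 1 mol KMnO4 reacts with 5 mol Fe^2+, so n(Fe^2+) = 0.001090 x 5/1 = 0.005449 mol.
[Fe^2+] = 0.005449 / 0.03335 L = 0.163 M.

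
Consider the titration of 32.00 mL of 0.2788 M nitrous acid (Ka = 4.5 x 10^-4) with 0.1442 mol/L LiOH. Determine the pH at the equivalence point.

8.16

n(HNO2) = 0.2788 x 0.03200 = 0.008922 mol; V(LiOH) at equivalence = 0.008922/0.1442 = 0.06187 L.
At equivalence all the acid is converted to NO2-; total volume = 0.03200 + 0.06187 = 0.09387 L, so [NO2-] = 0.008922/0.09387 = 0.09504 M.
Kb = Kw/Ka = 1.0e-14 / 4.5 x 10^-4 = 2.22e-11.
[OH^-] = sqrt(Kb x [NO2-]) = sqrt(2.22e-11 x 0.09504) = 1.45e-6 M.
pOH = 5.84, so pH = 14.00 - 5.84 = 8.16.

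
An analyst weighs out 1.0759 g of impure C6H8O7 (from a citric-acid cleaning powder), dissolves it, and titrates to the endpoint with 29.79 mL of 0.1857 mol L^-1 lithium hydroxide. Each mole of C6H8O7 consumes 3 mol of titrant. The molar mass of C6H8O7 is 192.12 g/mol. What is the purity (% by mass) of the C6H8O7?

32.9%

n(LiOH) = 0.1857 x 0.02979 = 0.005532 mol.
n(C6H8O7) = 0.005532 / 3 = 0.001844 mol.
mass of C6H8O7 = 0.001844 x 192.12 = 0.3543 g.
% purity = 0.3543 / 1.0759 x 100 = 32.9%.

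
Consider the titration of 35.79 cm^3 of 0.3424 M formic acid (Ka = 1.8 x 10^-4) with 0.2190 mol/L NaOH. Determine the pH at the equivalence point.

n(HCOOH) = 0.3424 x 0.03579 = 0.01225 mol; V(NaOH) at equivalence = 0.01225/0.2190 = 0.05596 L.
At equivalence all the acid is converted to HCOO-; total volume = 0.03579 + 0.05596 = 0.09175 L, so [HCOO-] = 0.01225/0.09175 = 0.1336 M.
Kb = Kw/Ka = 1.0e-14 / 1.8 x 10^-4 = 5.56e-11.
[OH^-] = sqrt(Kb x [HCOO-]) = sqrt(5.56e-11 x 0.1336) = 2.72e-6 M.
pOH = 5.56, so pH = 14.00 - 5.56 = 8.44.

8.44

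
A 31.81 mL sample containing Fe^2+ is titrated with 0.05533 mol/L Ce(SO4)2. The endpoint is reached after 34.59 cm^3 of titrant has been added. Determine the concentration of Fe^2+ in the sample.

0.0602 M

n(Ce(SO4)2) = 0.05533 x 0.03459 = 0.001914 mol.
From the balanced equation, 1 mol Ce(SO4)2 reacts with 1 mol Fe^2+, so n(Fe^2+) = 0.001914 x 1/1 = 0.001914 mol.
[Fe^2+] = 0.001914 / 0.03181 L = 0.0602 M.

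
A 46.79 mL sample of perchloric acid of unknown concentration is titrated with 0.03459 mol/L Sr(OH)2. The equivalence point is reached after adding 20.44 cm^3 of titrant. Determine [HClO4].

0.0302 M

n(Sr(OH)2) delivered = 0.03459 x 0.02044 = 0.0007070 mol.
The reaction is 2 HClO4 + 1 Sr(OH)2, so n(HClO4) = 0.0007070 x 2/1 = 0.001414 mol.
[HClO4] = 0.001414 mol / 0.04679 L = 0.0302 M.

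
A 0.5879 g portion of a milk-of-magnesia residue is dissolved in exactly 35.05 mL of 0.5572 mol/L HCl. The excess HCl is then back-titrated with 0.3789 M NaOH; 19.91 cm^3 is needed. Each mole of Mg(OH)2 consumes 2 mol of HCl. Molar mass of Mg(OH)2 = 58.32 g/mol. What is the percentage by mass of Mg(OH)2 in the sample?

59.5%

Total n(HCl) added = 0.5572 x 0.03505 = 0.01953 mol.
n(NaOH) used = 0.3789 x 0.01991 = 0.007544 mol, which equals the excess n(HCl).
So n(HCl) consumed by the sample = 0.01953 - 0.007544 = 0.01199 mol.
n(Mg(OH)2) = 0.01199 / 2 = 0.005993 mol.
mass Mg(OH)2 = 0.005993 x 58.32 = 0.3495 g, so %Mg(OH)2 = 0.3495/0.5879 x 100 = 59.5%.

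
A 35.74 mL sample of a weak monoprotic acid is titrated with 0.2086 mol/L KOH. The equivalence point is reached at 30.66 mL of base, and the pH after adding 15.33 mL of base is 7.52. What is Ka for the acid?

3.0 x 10^-8

15.33 mL is half of the equivalence volume, so this is the half-equivalence point where [HA] = [A^-].
At half-equivalence pH = pKa, so pKa = 7.52.
Ka = 10^(-7.52) = 3.0 x 10^-8.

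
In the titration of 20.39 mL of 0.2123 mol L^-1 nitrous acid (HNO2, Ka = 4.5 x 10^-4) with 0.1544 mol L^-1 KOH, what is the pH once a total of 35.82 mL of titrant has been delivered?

n(acid) = 0.2123 x 0.02039 = 0.004329 mol; n(KOH) added = 0.1544 x 0.03582 = 0.005531 mol.
Base is in excess by 0.005531 - 0.004329 = 0.001202 mol in a total volume of 0.05621 L.
[OH^-] = 0.001202/0.05621 = 0.02138 M, so pOH = 1.67 and pH = 14.00 - 1.67 = 12.33.

12.33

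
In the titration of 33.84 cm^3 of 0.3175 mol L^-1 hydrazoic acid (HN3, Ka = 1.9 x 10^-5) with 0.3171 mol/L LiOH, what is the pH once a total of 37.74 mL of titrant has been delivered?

n(acid) = 0.3175 x 0.03384 = 0.01074 mol; n(LiOH) added = 0.3171 x 0.03774 = 0.01197 mol.
Base is in excess by 0.01197 - 0.01074 = 0.001223 mol in a total volume of 0.07158 L.
[OH^-] = 0.001223/0.07158 = 0.01709 M, so pOH = 1.77 and pH = 14.00 - 1.77 = 12.23.

12.23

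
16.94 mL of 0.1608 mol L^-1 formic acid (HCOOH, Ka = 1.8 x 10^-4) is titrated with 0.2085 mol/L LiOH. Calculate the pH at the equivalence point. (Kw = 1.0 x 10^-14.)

8.35

n(HCOOH) = 0.1608 x 0.01694 = 0.002724 mol; V(LiOH) at equivalence = 0.002724/0.2085 = 0.01306 L.
At equivalence all the acid is converted to HCOO-; total volume = 0.01694 + 0.01306 = 0.03000 L, so [HCOO-] = 0.002724/0.03000 = 0.09078 M.
Kb = Kw/Ka = 1.0e-14 / 1.8 x 10^-4 = 5.56e-11.
[OH^-] = sqrt(Kb x [HCOO-]) = sqrt(5.56e-11 x 0.09078) = 2.25e-6 M.
pOH = 5.65, so pH = 14.00 - 5.65 = 8.35.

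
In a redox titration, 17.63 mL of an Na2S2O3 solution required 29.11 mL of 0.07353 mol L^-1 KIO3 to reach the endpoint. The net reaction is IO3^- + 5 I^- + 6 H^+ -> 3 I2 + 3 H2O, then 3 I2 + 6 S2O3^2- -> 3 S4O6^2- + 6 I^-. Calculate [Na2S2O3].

n(KIO3) = 0.07353 x 0.02911 = 0.002140 mol.
From the balanced equation, 1 mol KIO3 reacts with 6 mol Na2S2O3, so n(Na2S2O3) = 0.002140 x 6/1 = 0.01284 mol.
[Na2S2O3] = 0.01284 / 0.01763 L = 0.728 M.

0.728 M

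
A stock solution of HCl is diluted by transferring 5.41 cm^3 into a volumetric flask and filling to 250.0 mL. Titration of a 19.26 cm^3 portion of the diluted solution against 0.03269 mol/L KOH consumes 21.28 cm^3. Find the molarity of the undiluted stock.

1.67 M

n(KOH) = 0.03269 x 0.02128 = 0.0006956 mol.
n(HCl) in the aliquot = 0.0006956 mol.
[diluted HCl] = 0.0006956 / 0.01926 = 0.03612 M.
Dilution factor = 250.0/5.410 = 46.21, so [stock] = 0.03612 x 46.21 = 1.67 M.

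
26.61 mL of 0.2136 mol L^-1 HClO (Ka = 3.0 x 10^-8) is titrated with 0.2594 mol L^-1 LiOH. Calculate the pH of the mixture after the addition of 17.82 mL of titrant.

8.16

Initial n(HClO) = 0.2136 x 0.02661 = 0.005684 mol.
n(LiOH) added = 0.2594 x 0.01782 = 0.004623 mol, converting that many moles of HClO to ClO-.
Remaining n(HClO) = 0.001061 mol; n(ClO-) = 0.004623 mol.
By Henderson-Hasselbalch, pH = pKa + log([A^-]/[HA]) = 7.52 + log(0.004623/0.001061) = 7.52 + (+0.64) = 8.16.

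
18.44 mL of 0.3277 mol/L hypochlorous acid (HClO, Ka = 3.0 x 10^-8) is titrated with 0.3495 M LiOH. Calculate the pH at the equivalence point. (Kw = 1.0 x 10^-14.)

n(HClO) = 0.3277 x 0.01844 = 0.006043 mol; V(LiOH) at equivalence = 0.006043/0.3495 = 0.01729 L.
At equivalence all the acid is converted to ClO-; total volume = 0.01844 + 0.01729 = 0.03573 L, so [ClO-] = 0.006043/0.03573 = 0.1691 M.
Kb = Kw/Ka = 1.0e-14 / 3.0 x 10^-8 = 3.33e-7.
[OH^-] = sqrt(Kb x [ClO-]) = sqrt(3.33e-7 x 0.1691) = 0.000237 M.
pOH = 3.62, so pH = 14.00 - 3.62 = 10.38.

10.38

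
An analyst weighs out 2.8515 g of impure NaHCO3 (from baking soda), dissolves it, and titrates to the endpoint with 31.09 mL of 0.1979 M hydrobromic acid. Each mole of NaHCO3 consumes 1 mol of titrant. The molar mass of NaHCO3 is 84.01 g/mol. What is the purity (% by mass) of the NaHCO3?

18.1%

n(HBr) = 0.1979 x 0.03109 = 0.006153 mol.
n(NaHCO3) = 0.006153 / 1 = 0.006153 mol.
mass of NaHCO3 = 0.006153 x 84.01 = 0.5169 g.
% purity = 0.5169 / 2.8515 x 100 = 18.1%.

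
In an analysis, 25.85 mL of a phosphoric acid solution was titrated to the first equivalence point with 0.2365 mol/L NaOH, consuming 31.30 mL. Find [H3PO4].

0.286 M

n(NaOH) = 0.2365 x 0.03130 = 0.007402 mol.
At the first equivalence point, 1 mol OH^- react per mol H3PO4, so n(H3PO4) = 0.007402 / 1 = 0.007402 mol.
[H3PO4] = 0.007402 / 0.02585 L = 0.286 M.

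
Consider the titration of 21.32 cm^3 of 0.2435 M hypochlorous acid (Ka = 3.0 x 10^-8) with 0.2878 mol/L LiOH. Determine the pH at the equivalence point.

10.32

n(HClO) = 0.2435 x 0.02132 = 0.005191 mol; V(LiOH) at equivalence = 0.005191/0.2878 = 0.01804 L.
At equivalence all the acid is converted to ClO-; total volume = 0.02132 + 0.01804 = 0.03936 L, so [ClO-] = 0.005191/0.03936 = 0.1319 M.
Kb = Kw/Ka = 1.0e-14 / 3.0 x 10^-8 = 3.33e-7.
[OH^-] = sqrt(Kb x [ClO-]) = sqrt(3.33e-7 x 0.1319) = 0.000210 M.
pOH = 3.68, so pH = 14.00 - 3.68 = 10.32.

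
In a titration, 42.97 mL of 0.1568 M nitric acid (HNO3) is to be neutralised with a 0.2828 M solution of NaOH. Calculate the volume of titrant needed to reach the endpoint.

23.8 mL

n(HNO3) = 0.1568 mol/L x 0.04297 L = 0.006738 mol.
At equivalence n(NaOH) = n(HNO3) = 0.006738 mol.
V(NaOH) = 0.006738 / 0.2828 = 0.02382 L = 23.8 mL.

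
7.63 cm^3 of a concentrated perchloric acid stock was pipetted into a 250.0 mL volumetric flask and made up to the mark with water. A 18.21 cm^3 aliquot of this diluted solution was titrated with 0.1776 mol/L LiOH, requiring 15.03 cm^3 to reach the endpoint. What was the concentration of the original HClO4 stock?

n(LiOH) = 0.1776 x 0.01503 = 0.002669 mol.
n(HClO4) in the aliquot = 0.002669 mol.
[diluted HClO4] = 0.002669 / 0.01821 = 0.1466 M.
Dilution factor = 250.0/7.630 = 32.77, so [stock] = 0.1466 x 32.77 = 4.80 M.

4.80 M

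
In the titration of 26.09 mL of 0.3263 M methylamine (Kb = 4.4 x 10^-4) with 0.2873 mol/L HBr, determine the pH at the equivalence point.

n(CH3NH2) = 0.3263 x 0.02609 = 0.008513 mol; V(HBr) at equivalence = 0.008513/0.2873 = 0.02963 L.
At equivalence the base is fully converted to CH3NH3+; total volume = 0.05572 L, so [CH3NH3+] = 0.008513/0.05572 = 0.1528 M.
Ka(CH3NH3+) = Kw/Kb = 1.0e-14 / 4.4 x 10^-4 = 2.27e-11.
[H^+] = sqrt(Ka x [CH3NH3+]) = sqrt(2.27e-11 x 0.1528) = 1.86e-6 M.
pH = -log(1.86e-6) = 5.73.

5.73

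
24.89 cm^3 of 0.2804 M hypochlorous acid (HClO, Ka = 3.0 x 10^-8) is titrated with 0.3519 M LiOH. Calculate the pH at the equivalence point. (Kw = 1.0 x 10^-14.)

n(HClO) = 0.2804 x 0.02489 = 0.006979 mol; V(LiOH) at equivalence = 0.006979/0.3519 = 0.01983 L.
At equivalence all the acid is converted to ClO-; total volume = 0.02489 + 0.01983 = 0.04472 L, so [ClO-] = 0.006979/0.04472 = 0.1561 M.
Kb = Kw/Ka = 1.0e-14 / 3.0 x 10^-8 = 3.33e-7.
[OH^-] = sqrt(Kb x [ClO-]) = sqrt(3.33e-7 x 0.1561) = 0.000228 M.
pOH = 3.64, so pH = 14.00 - 3.64 = 10.36.

10.36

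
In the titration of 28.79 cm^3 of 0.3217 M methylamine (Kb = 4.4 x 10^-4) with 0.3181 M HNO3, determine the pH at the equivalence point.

n(CH3NH2) = 0.3217 x 0.02879 = 0.009262 mol; V(HNO3) at equivalence = 0.009262/0.3181 = 0.02912 L.
At equivalence the base is fully converted to CH3NH3+; total volume = 0.05791 L, so [CH3NH3+] = 0.009262/0.05791 = 0.1599 M.
Ka(CH3NH3+) = Kw/Kb = 1.0e-14 / 4.4 x 10^-4 = 2.27e-11.
[H^+] = sqrt(Ka x [CH3NH3+]) = sqrt(2.27e-11 x 0.1599) = 1.91e-6 M.
pH = -log(1.91e-6) = 5.72.

5.72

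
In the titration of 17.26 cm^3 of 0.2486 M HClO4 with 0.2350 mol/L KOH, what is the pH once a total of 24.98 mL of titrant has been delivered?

n(acid) = 0.2486 x 0.01726 = 0.004291 mol; n(KOH) added = 0.2350 x 0.02498 = 0.005870 mol.
Base is in excess by 0.005870 - 0.004291 = 0.001579 mol in a total volume of 0.04224 L.
[OH^-] = 0.001579/0.04224 = 0.03739 M, so pOH = 1.43 and pH = 14.00 - 1.43 = 12.57.

12.57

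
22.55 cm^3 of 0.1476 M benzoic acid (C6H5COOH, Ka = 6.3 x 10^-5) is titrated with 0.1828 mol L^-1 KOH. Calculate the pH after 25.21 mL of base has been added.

12.43

n(acid) = 0.1476 x 0.02255 = 0.003328 mol; n(KOH) added = 0.1828 x 0.02521 = 0.004608 mol.
Base is in excess by 0.004608 - 0.003328 = 0.001280 mol in a total volume of 0.04776 L.
[OH^-] = 0.001280/0.04776 = 0.02680 M, so pOH = 1.57 and pH = 14.00 - 1.57 = 12.43.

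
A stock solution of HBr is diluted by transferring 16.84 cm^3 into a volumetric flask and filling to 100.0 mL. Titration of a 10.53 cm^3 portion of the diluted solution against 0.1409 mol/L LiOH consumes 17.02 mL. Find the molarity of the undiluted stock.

n(LiOH) = 0.1409 x 0.01702 = 0.002398 mol.
n(HBr) in the aliquot = 0.002398 mol.
[diluted HBr] = 0.002398 / 0.01053 = 0.2277 M.
Dilution factor = 100.0/16.84 = 5.938, so [stock] = 0.2277 x 5.938 = 1.35 M.

1.35 M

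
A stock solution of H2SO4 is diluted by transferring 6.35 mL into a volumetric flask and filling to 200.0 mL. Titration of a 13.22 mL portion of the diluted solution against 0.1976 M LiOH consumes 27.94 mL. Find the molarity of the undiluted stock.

n(LiOH) = 0.1976 x 0.02794 = 0.005521 mol.
n(H2SO4) in the aliquot = 0.005521 x 1/2 = 0.002760 mol.
[diluted H2SO4] = 0.002760 / 0.01322 = 0.2088 M.
Dilution factor = 200.0/6.350 = 31.50, so [stock] = 0.2088 x 31.50 = 6.58 M.

6.58 M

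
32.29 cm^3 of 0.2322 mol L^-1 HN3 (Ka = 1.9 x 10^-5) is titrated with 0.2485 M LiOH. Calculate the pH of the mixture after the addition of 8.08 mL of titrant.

4.28

Initial n(HN3) = 0.2322 x 0.03229 = 0.007498 mol.
n(LiOH) added = 0.2485 x 0.008080 = 0.002008 mol, converting that many moles of HN3 to N3-.
Remaining n(HN3) = 0.005490 mol; n(N3-) = 0.002008 mol.
By Henderson-Hasselbalch, pH = pKa + log([A^-]/[HA]) = 4.72 + log(0.002008/0.005490) = 4.72 + (-0.44) = 4.28.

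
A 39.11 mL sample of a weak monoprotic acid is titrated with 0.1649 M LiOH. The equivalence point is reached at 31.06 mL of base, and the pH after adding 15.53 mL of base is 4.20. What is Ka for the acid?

15.53 mL is half of the equivalence volume, so this is the half-equivalence point where [HA] = [A^-].
At half-equivalence pH = pKa, so pKa = 4.20.
Ka = 10^(-4.20) = 6.3 x 10^-5.

6.3 x 10^-5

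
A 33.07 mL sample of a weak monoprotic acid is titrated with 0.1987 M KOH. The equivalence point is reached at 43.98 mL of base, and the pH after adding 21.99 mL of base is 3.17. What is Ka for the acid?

6.8 x 10^-4

21.99 mL is half of the equivalence volume, so this is the half-equivalence point where [HA] = [A^-].
At half-equivalence pH = pKa, so pKa = 3.17.
Ka = 10^(-3.17) = 6.8 x 10^-4.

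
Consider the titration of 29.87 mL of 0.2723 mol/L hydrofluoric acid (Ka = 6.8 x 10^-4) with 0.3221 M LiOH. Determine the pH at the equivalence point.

8.17

n(HF) = 0.2723 x 0.02987 = 0.008134 mol; V(LiOH) at equivalence = 0.008134/0.3221 = 0.02525 L.
At equivalence all the acid is converted to F-; total volume = 0.02987 + 0.02525 = 0.05512 L, so [F-] = 0.008134/0.05512 = 0.1476 M.
Kb = Kw/Ka = 1.0e-14 / 6.8 x 10^-4 = 1.47e-11.
[OH^-] = sqrt(Kb x [F-]) = sqrt(1.47e-11 x 0.1476) = 1.47e-6 M.
pOH = 5.83, so pH = 14.00 - 5.83 = 8.17.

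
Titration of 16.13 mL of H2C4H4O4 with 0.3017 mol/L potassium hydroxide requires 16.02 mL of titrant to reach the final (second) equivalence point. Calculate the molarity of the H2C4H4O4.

n(KOH) = 0.3017 x 0.01602 = 0.004833 mol.
At the final (second) equivalence point, 2 mol OH^- react per mol H2C4H4O4, so n(H2C4H4O4) = 0.004833 / 2 = 0.002417 mol.
[H2C4H4O4] = 0.002417 / 0.01613 L = 0.150 M.

0.150 M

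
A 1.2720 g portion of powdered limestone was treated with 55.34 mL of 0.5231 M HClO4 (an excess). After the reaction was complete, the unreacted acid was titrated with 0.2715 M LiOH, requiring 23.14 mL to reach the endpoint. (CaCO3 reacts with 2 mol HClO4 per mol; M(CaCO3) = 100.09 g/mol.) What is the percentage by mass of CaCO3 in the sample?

89.2%

Total n(HClO4) added = 0.5231 x 0.05534 = 0.02895 mol.
n(LiOH) used = 0.2715 x 0.02314 = 0.006283 mol, which equals the excess n(HClO4).
So n(HClO4) consumed by the sample = 0.02895 - 0.006283 = 0.02267 mol.
n(CaCO3) = 0.02267 / 2 = 0.01133 mol.
mass CaCO3 = 0.01133 x 100.09 = 1.134 g, so %CaCO3 = 1.134/1.2720 x 100 = 89.2%.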